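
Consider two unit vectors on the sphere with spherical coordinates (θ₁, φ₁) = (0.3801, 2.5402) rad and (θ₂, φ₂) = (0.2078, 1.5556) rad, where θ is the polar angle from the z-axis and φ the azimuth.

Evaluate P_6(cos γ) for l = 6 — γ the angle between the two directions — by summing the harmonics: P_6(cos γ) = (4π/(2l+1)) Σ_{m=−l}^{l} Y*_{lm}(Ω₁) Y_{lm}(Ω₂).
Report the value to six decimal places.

0.199429

Addition theorem: P_6(cos γ) = (4π/13) Σ_m Y*_{lm}(Ω₁) Y_{lm}(Ω₂), m = −6…6:
  m=-6: (-0.001125+0.000567i) × (-0.000037-0.000003i) = +0.000000-0.000000i  (running Σ = +0.000000-0.000000i)
  m=-5: (+0.010826+0.001466i) × (+0.000046-0.000610i) = +0.000001-0.000007i  (running Σ = +0.000001-0.000007i)
  m=-4: (-0.042517-0.038512i) × (+0.006149+0.000374i) = -0.000247-0.000253i  (running Σ = -0.000246-0.000259i)
  m=-3: (+0.046338+0.194931i) × (-0.001921+0.042111i) = -0.008298+0.001577i  (running Σ = -0.008543+0.001318i)
  m=-2: (+0.161579-0.419059i) × (-0.194218-0.005905i) = -0.033856+0.080435i  (running Σ = -0.042399+0.081752i)
  m=-1: (-0.429503+0.294718i) × (+0.008249-0.542800i) = +0.156430+0.235566i  (running Σ = +0.114031+0.317318i)
  m=0: (-0.035954-0.000000i) × (+0.604951+0.000000i) = -0.021750-0.000000i  (running Σ = +0.092280+0.317318i)
  m=1: (+0.429503+0.294718i) × (-0.008249-0.542800i) = +0.156430-0.235566i  (running Σ = +0.248710+0.081752i)
  m=2: (+0.161579+0.419059i) × (-0.194218+0.005905i) = -0.033856-0.080435i  (running Σ = +0.214854+0.001318i)
  m=3: (-0.046338+0.194931i) × (+0.001921+0.042111i) = -0.008298-0.001577i  (running Σ = +0.206556-0.000259i)
  m=4: (-0.042517+0.038512i) × (+0.006149-0.000374i) = -0.000247+0.000253i  (running Σ = +0.206309-0.000007i)
  m=5: (-0.010826+0.001466i) × (-0.000046-0.000610i) = +0.000001+0.000007i  (running Σ = +0.206311-0.000000i)
  m=6: (-0.001125-0.000567i) × (-0.000037+0.000003i) = +0.000000+0.000000i  (running Σ = +0.206311+0.000000i)
Σ over m = +0.206311+0.000000i; ×(4π/13) → +0.199429+0.000000i. Real part: 0.199429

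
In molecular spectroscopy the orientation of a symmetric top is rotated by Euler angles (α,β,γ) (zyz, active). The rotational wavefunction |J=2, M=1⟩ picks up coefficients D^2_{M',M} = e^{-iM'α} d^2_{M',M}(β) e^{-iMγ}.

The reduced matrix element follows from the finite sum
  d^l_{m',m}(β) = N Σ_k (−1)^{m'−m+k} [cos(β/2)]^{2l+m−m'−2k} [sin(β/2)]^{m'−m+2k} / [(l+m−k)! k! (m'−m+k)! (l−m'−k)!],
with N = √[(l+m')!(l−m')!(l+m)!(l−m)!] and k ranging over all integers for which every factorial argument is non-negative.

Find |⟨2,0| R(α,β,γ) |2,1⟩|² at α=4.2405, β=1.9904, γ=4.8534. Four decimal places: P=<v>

D^2_{0,1}(4.2405,1.9904,4.8534) = e^{-i·0·4.2405}·d^2_{0,1}(1.9904)·e^{-i·1·4.8534}. Compute d first:
c=cos(1.990400/2)=0.544335, s=sin(1.990400/2)=0.838868; N=√[2·2·6·1]=4.898979
k: max(0,(1)−(0))=1 … min(2+(1),2−(0))=2
  k=1: (−1)^0·4.8990/(2)·0.5443^3·0.8389^1 = +0.331412
  k=2: (−1)^1·4.8990/(2)·0.5443^1·0.8389^3 = -0.787087
d^2_{0,1}(1.9904) = +0.331412 -0.787087 = -0.455675
|D^2_{0,1}|² = |d^2_{0,1}(β)|² = (-0.455675)² = 0.207640 (the z-rotation phases have unit modulus)

P=0.2076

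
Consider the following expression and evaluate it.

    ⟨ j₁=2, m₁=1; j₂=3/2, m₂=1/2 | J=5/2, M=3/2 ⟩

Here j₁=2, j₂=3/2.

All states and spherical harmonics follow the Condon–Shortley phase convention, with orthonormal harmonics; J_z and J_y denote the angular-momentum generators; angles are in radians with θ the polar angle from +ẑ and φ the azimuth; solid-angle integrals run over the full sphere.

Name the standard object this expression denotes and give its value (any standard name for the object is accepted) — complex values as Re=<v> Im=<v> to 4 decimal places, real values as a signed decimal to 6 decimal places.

Clebsch–Gordan coefficient, +√(1/35) ≈ +0.169031

This is a Clebsch–Gordan (vector-coupling) coefficient.
√[6·1!3!2!/7! · 3!1!2!1!4!1!] = √(144/35)
  +(−1)^0/∏(0,1,1,2,2,0)! = 1/4  (running 1/4)
  +(−1)^1/∏(1,0,0,1,3,1)! = -1/6  (running 1/12)
⟨..|..⟩ = √(144/35)·(1/12) = +0.169031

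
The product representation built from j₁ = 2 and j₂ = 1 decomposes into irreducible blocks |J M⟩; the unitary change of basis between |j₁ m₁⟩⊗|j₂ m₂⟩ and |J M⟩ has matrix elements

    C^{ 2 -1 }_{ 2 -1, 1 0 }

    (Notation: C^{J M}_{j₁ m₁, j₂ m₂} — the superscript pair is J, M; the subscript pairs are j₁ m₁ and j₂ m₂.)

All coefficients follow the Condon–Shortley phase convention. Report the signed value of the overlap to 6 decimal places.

−√(1/6) ≈ -0.408248

√[5·1!3!1!/6! · 1!3!1!1!1!3!] = √(3/2)
  +(−1)^0/∏(0,1,3,1,0,0)! = 1/6  (running 1/6)
  +(−1)^1/∏(1,0,2,0,1,1)! = -1/2  (running -1/3)
⟨..|..⟩ = √(3/2)·(-1/3) = -0.408248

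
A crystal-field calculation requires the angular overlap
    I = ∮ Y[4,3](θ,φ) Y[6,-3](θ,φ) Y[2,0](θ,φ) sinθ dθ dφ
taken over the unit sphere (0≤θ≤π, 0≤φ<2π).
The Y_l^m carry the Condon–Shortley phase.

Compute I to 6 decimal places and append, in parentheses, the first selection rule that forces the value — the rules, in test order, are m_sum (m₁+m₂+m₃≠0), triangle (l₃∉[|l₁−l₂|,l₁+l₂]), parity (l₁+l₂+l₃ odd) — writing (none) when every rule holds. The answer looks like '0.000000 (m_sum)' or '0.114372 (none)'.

-0.165283 (none)

Checks pass: Σm=0; 12 even; l₃=2∈[2,10].
(2·4+1)(2·6+1)(2·2+1) = 585
Δ: 8! 0! 4! / 13! → 1/6435
sum: t=4:+1/2304 = 1/2304
3j²(4 6 2; 0 0 0) = Δ·Π!·Σ² = 5/143  (sign +1)
sum: t=1:−1/20160 = -1/20160
3j²(4 6 2; 3 -3 0) = Δ·Π!·Σ² = 12/715  (sign -1)
combine: 4πI² = 585·5/143·12/715 = 540/1573
take √, sign -1: I = -0.16528277
No selection rule forces the value: the integral is nonzero (none).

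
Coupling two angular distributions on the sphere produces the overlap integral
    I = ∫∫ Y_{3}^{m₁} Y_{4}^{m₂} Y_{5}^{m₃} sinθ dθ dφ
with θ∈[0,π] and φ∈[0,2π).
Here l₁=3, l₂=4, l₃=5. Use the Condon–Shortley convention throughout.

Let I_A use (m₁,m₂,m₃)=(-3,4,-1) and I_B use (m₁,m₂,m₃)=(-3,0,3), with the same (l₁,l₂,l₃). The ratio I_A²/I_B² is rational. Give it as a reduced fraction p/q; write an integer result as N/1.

1/15

l's match ⇒ only the (l;m) 3-j factors differ between A and B.
A: triangle coeff Δ(3,4,5) = 1/180180; Σ_t [2,2]: t=2:+1/34560 = 1/34560; (3j)²=1/429 [(3 4 5; -3 4 -1)], sign=+1
B: triangle coeff Δ(3,4,5) = 1/180180; Σ_t [2,2]: t=2:+1/2304 = 1/2304; (3j)²=5/143 [(3 4 5; -3 0 3)], sign=+1
I_A²/I_B² = (1/429)/(5/143) = 1/15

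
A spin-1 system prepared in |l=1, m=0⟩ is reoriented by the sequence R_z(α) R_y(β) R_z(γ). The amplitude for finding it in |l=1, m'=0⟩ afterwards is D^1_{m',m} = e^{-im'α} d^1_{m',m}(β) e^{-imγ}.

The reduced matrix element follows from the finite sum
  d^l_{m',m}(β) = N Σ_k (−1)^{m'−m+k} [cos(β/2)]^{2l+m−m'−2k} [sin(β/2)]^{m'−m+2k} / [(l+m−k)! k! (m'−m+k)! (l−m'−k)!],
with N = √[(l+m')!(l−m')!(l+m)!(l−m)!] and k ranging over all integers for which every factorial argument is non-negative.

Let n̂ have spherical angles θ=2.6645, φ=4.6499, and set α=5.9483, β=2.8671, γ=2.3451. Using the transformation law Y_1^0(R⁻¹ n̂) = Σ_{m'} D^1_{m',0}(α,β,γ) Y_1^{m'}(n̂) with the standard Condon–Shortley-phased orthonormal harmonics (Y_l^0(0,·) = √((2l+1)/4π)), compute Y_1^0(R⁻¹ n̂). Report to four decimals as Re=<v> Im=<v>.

Re=0.4342 Im=0.0000

Need the full column D^1_{m',0} for m'=−1..1 at α=5.9483, β=2.8671, γ=2.3451.
cos(β/2)=0.136816, sin(β/2)=0.990596
d^1_{-1,0}: single k=1 term ⇒ +0.191667;  D = +0.181020-0.062994i
d^1_{0,0}: k∈[0..1] ⇒ +0.018719 -0.981281 = -0.962563;  D = -0.962563+0.000000i
d^1_{1,0}: single k=0 term ⇒ -0.191667;  D = -0.181020-0.062994i
Y_1^{m'}(θ=2.6645,φ=4.6499) and Σ D·Y over m':
  (+0.1810-0.0630i)·(-0.0099+0.1583i)  (-0.9626+0.0000i)·(-0.4340+0.0000i)  (-0.1810-0.0630i)·(+0.0099+0.1583i)
Y_1^0(R⁻¹ n̂) = +0.434155+0.000000i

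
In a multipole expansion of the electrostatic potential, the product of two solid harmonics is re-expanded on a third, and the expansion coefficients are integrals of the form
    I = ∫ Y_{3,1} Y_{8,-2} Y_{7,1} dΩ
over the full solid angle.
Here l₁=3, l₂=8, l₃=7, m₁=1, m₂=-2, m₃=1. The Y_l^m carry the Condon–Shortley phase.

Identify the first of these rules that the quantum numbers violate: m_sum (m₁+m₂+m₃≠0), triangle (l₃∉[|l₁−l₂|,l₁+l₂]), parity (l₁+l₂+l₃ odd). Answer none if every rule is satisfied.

m₁+m₂+m₃ = 1 − 2 + 1 = 0  ✓
triangle: |3−8|=5 ≤ l₃=7 ≤ 3+8=11  ✓
parity: l₁+l₂+l₃ = 18 is even  ✓

none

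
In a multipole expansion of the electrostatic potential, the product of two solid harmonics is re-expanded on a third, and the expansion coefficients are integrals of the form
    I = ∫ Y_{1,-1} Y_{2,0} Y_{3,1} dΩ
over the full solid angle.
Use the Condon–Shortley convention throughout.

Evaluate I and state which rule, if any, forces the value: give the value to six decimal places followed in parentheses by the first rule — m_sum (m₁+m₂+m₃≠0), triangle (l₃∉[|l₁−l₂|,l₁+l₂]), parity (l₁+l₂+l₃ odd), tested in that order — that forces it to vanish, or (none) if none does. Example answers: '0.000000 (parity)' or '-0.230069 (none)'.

Rules hold: Σm=0, L=6 even, 1≤3≤3.
N = 3·5·7 = 105
Δ = 0!·2!·4!/7! = 1/105
Racah Σ t=0..0: t=0:+1/4 = 1/4
⇒ 3j(1 2 3; 0 0 0)² = 3/35, sgn -1
Racah Σ t=0..0: t=0:+1/8 = 1/8
⇒ 3j(1 2 3; -1 0 1)² = 2/35, sgn +1
4πI² = N·(3j₀)²·(3jₘ)² = 18/35
I = -1·√(0.514286/4π) = -0.20230066
No selection rule forces the value: the integral is nonzero (none).

-0.202301 (none)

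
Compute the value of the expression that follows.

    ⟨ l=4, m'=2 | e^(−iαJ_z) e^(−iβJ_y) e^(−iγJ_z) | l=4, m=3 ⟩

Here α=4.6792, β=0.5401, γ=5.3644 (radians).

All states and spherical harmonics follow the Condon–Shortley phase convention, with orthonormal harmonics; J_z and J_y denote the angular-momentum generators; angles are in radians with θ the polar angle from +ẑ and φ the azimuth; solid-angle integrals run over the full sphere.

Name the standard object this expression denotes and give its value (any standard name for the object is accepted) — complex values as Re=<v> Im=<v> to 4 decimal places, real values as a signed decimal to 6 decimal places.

This is a Wigner D-matrix element — the rotation-matrix element ⟨l m'| R(α,β,γ) |l m⟩ in the angular-momentum basis.
D^4_{2,3}(4.6792,0.5401,5.3644) = e^{-i·2·4.6792}·d^4_{2,3}(0.5401)·e^{-i·3·5.3644}. Compute d first:
c=cos(0.540100/2)=0.963758, s=sin(0.540100/2)=0.266780; N=√[720·2·5040·1]=2693.993318
k: max(0,(3)−(2))=1 … min(4+(3),4−(2))=2
  k=1: (−1)^0·2693.9933/(720)·0.9638^7·0.2668^1 = +0.770888
  k=2: (−1)^1·2693.9933/(240)·0.9638^5·0.2668^3 = -0.177208
d^4_{2,3}(0.5401) = +0.770888 -0.177208 = +0.593680
Attach z-rotation phases: D = e^{-i(2)(4.6792)}·(+0.593680)·e^{-i(3)(5.3644)} = +0.563755-0.186109i

Wigner D-matrix element, Re=0.5638 Im=-0.1861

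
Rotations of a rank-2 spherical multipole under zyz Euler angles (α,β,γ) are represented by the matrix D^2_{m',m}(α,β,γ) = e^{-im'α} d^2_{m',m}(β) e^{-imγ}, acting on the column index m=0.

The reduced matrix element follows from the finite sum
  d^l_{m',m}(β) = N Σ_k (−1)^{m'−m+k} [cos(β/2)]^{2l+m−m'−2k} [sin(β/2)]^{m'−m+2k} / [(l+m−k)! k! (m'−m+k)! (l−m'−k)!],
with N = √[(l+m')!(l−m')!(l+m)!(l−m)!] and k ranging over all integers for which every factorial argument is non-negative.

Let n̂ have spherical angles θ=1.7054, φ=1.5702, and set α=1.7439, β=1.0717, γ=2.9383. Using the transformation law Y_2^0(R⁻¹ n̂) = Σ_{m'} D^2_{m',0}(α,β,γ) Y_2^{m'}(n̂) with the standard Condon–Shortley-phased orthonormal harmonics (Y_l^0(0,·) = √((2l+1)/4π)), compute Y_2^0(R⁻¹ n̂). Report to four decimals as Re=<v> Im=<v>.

Need the full column D^2_{m',0} for m'=−2..2 at α=1.7439, β=1.0717, γ=2.9383.
cos(β/2)=0.859835, sin(β/2)=0.510572
d^2_{-2,0}: single k=2 term ⇒ +0.472085;  D = -0.444074-0.160194i
d^2_{-1,0}: k∈[1..2] ⇒ +0.795020 -0.280325 = +0.514695;  D = -0.088651+0.507003i
d^2_{0,0}: k∈[0..2] ⇒ +0.546588 -0.770911 +0.067956 = -0.156367;  D = -0.156367+0.000000i
d^2_{1,0}: k∈[0..1] ⇒ -0.795020 +0.280325 = -0.514695;  D = +0.088651+0.507003i
d^2_{2,0}: single k=0 term ⇒ +0.472085;  D = -0.444074+0.160194i
Y_2^{m'}(θ=1.7054,φ=1.5702) and Σ D·Y over m':
  (-0.4441-0.1602i)·(-0.3793-0.0005i)  (-0.0887+0.5070i)·(-0.0001+0.1027i)  (-0.1564+0.0000i)·(-0.2984+0.0000i)  (+0.0887+0.5070i)·(+0.0001+0.1027i)  (-0.4441+0.1602i)·(-0.3793+0.0005i)
Y_2^0(R⁻¹ n̂) = +0.279233+0.000000i

Re=0.2792 Im=0.0000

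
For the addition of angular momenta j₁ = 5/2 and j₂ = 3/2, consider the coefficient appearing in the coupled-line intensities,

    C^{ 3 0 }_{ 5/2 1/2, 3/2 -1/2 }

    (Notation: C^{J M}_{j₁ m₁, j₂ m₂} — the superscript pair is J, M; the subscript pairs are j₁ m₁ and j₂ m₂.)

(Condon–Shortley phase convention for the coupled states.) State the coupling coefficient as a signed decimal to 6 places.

+√(1/5) ≈ +0.447214

j₁+j₂−J=1  J+j₁−j₂=4  J−j₁+j₂=2  j₁+j₂+J+1=8
(j₁±m₁, j₂±m₂, J±M) = (3,2,1,2,3,3)
P² = 36/5
sum k=0..1:
  [0] +1/4 = 1/4
  [1] −1/12 = -1/12
S = 1/6
C² = P²·S² = 1/5 ; C = +0.447214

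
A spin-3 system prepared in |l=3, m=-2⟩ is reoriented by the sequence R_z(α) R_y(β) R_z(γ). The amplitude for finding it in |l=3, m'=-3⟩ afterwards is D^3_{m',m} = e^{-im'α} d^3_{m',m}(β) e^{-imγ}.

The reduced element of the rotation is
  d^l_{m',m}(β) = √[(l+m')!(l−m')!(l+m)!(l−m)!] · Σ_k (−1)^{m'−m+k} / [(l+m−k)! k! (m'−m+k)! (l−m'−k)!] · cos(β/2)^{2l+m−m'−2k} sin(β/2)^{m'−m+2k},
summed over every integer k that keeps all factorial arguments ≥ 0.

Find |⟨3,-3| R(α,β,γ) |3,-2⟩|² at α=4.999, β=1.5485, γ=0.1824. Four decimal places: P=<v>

P=0.1023

D^3_{-3,-2}(4.9990,1.5485,0.1824) = e^{-i·-3·4.9990}·d^3_{-3,-2}(1.5485)·e^{-i·-2·0.1824}. Compute d first:
c=cos(1.548500/2)=0.714946, s=sin(1.548500/2)=0.699180; N=√[1·720·1·120]=293.938769
Admissible k: 1..1 (factorial args all ≥0)
  k=1: (−1)^0·293.9388/(120)·0.7149^5·0.6992^1 = +0.319911
d^3_{-3,-2}(1.5485) = +0.319911
|D^3_{-3,-2}|² = |d^3_{-3,-2}(β)|² = (+0.319911)² = 0.102343 (the z-rotation phases have unit modulus)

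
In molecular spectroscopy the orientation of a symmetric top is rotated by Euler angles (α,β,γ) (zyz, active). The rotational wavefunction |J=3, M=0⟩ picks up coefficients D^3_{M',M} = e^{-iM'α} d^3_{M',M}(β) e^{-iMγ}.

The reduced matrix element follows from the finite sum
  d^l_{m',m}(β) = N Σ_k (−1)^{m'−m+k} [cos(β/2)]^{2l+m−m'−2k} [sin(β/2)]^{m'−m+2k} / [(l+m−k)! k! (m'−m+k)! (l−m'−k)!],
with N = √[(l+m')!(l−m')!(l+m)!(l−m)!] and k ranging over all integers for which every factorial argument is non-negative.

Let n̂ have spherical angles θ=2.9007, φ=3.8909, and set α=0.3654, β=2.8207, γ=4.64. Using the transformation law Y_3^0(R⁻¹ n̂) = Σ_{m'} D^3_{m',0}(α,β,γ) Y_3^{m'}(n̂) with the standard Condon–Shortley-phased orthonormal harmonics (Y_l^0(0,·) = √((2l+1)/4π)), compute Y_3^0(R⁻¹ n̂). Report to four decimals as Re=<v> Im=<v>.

Re=0.1995 Im=0.0000

Need the full column D^3_{m',0} for m'=−3..3 at α=0.3654, β=2.8207, γ=4.6400.
cos(β/2)=0.159759, sin(β/2)=0.987156
d^3_{-3,0}: single k=3 term ⇒ +0.017542;  D = +0.008016+0.015603i
d^3_{-2,0}: k∈[2..3] ⇒ +0.003477 -0.132750 = -0.129273;  D = -0.096262-0.086285i
d^3_{-1,0}: k∈[1..3] ⇒ +0.000356 -0.040763 +0.518782 = +0.478375;  D = +0.446793+0.170934i
d^3_{0,0}: k∈[0..3] ⇒ +0.000017 -0.005713 +0.218130 -0.925369 = -0.712935;  D = -0.712935+0.000000i
d^3_{1,0}: k∈[0..2] ⇒ -0.000356 +0.040763 -0.518782 = -0.478375;  D = -0.446793+0.170934i
d^3_{2,0}: k∈[0..1] ⇒ +0.003477 -0.132750 = -0.129273;  D = -0.096262+0.086285i
d^3_{3,0}: single k=0 term ⇒ -0.017542;  D = -0.008016+0.015603i
Y_3^{m'}(θ=2.9007,φ=3.8909) and Σ D·Y over m':
  (+0.0080+0.0156i)·(+0.0035+0.0044i)  (-0.0963-0.0863i)·(-0.0041+0.0563i)  (+0.4468+0.1709i)·(-0.2097+0.1951i)  (-0.7129+0.0000i)·(-0.6217+0.0000i)  (-0.4468+0.1709i)·(+0.2097+0.1951i)  (-0.0963+0.0863i)·(-0.0041-0.0563i)  (-0.0080+0.0156i)·(-0.0035+0.0044i)
Y_3^0(R⁻¹ n̂) = +0.199515+0.000000i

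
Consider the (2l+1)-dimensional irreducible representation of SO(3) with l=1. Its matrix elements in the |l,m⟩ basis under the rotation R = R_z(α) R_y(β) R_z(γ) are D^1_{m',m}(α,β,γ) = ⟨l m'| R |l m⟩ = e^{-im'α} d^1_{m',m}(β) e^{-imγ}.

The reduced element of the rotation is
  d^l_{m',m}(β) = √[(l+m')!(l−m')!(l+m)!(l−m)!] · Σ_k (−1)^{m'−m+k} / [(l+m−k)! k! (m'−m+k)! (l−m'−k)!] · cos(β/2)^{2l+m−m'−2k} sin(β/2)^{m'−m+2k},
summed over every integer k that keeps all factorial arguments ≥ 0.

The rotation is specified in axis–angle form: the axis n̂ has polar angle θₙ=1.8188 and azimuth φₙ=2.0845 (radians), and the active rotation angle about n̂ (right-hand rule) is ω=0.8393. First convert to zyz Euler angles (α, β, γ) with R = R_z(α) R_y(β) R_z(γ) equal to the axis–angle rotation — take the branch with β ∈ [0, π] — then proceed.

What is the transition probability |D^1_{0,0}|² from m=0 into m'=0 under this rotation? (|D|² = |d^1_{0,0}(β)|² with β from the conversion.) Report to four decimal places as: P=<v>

Axis–angle → zyz. n̂ = (sinθₙcosφₙ, sinθₙsinφₙ, cosθₙ) = (-0.476371, +0.844284, -0.245469), ω = 0.8393.
R = I cosω + sinω [n̂]ₓ + (1−cosω) n̂n̂ᵀ gives
  R = [+0.743328, +0.049138, +0.667120; -0.316207, +0.904650, +0.285695; -0.589471, -0.423313, +0.687990]
β = atan2(√(R₁₃²+R₂₃²), R₃₃) = 0.812081; α = atan2(R₂₃, R₁₃) mod 2π = 0.404622; γ = atan2(R₃₂, −R₃₁) mod 2π = 5.660400
First d^1_{0,0}(β=0.8121), then the phase factors e^{-i(0)α} and e^{-i(0)γ}:
With c≡cos(β/2)=0.918692 and s≡sin(β/2)=0.394975, N=[1·1·1·1]^{1/2}=1.000000
The bounds max(0,m−m')=0 and min(l+m,l−m')=1 give 2 terms
  k=0: (−1)^0·1.0000/(1)·0.9187^2·0.3950^0 = +0.843995
  k=1: (−1)^1·1.0000/(1)·0.9187^0·0.3950^2 = -0.156005
d^1_{0,0}(0.8121) = +0.843995 -0.156005 = +0.687990
|D^1_{0,0}|² = |d^1_{0,0}(β)|² = (+0.687990)² = 0.473330 (the z-rotation phases have unit modulus)

P=0.4733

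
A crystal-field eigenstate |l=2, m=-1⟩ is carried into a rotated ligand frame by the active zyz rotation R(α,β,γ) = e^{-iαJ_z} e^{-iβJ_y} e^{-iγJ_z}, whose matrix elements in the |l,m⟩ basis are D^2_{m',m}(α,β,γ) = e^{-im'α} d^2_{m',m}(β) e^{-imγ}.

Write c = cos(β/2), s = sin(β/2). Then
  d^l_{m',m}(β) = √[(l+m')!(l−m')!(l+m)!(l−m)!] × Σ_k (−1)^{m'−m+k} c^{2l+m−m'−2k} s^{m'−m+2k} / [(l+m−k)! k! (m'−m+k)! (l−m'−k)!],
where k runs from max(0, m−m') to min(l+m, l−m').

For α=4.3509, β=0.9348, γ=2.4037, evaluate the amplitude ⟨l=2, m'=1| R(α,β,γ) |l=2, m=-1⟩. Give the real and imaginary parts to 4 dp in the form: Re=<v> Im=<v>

Re=-0.1633 Im=-0.4131

D^2_{1,-1}(4.3509,0.9348,2.4037) = e^{-i·1·4.3509}·d^2_{1,-1}(0.9348)·e^{-i·-1·2.4037}. Compute d first:
c=cos(0.934800/2)=0.892743, s=sin(0.934800/2)=0.450567; N=√[6·1·1·6]=6.000000
k∈{0,1} keeps every argument non-negative
  k=0: (−1)^2·6.0000/(2)·0.8927^2·0.4506^2 = +0.485391
  k=1: (−1)^3·6.0000/(6)·0.8927^0·0.4506^4 = -0.041213
d^2_{1,-1}(0.9348) = +0.485391 -0.041213 = +0.444178
Attach z-rotation phases: D = e^{-i(1)(4.3509)}·(+0.444178)·e^{-i(-1)(2.4037)} = -0.163270-0.413082i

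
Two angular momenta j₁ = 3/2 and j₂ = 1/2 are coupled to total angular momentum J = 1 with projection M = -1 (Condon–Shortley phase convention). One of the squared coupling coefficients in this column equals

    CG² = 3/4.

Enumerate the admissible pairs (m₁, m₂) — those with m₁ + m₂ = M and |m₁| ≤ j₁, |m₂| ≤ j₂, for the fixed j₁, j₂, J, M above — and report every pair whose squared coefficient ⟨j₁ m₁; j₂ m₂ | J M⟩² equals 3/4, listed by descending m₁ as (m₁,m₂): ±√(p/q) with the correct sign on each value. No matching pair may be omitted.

Admissible pairs with m₁+m₂ = M = -1: (-3/2,1/2), (-1/2,-1/2)
  (m₁,m₂)=(-1/2,-1/2): CG² = 1/4, CG = +√(1/4)
  (m₁,m₂)=(-3/2,1/2): CG² = 3/4, CG = −√(3/4)   ← matches the target
Pairs with CG² = 3/4: (-3/2,1/2): −√(3/4)

(-3/2,1/2): −√(3/4)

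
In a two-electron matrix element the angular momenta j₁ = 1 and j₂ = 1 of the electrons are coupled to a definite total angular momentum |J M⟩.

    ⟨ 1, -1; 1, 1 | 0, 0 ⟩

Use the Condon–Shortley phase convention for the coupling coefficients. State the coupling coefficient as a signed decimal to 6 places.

triangle: 2!·0!·0!/3! = 2/6
(j±m)!: 0!·2!·2!·0!·0!·0! = 4
prefactor² = (2J+1)·Δ·N² = 4/3
  k=2: +1/(2!·0!·0!·0!·0!·0!) = 1/2
Σ = 1/2  ⇒  CG² = 4/3·(1/2)² = 1/3
CG = +√(1/3) = +0.577350

+√(1/3) ≈ +0.577350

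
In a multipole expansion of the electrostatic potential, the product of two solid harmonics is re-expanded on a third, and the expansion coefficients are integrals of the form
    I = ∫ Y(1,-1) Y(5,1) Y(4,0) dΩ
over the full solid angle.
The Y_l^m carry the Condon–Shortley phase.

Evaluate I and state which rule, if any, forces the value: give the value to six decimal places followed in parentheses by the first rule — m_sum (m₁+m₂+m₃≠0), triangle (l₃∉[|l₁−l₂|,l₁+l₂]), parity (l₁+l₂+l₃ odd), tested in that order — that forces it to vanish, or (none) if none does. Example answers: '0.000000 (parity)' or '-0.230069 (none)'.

Rules hold: Σm=0, L=10 even, 4≤4≤6.
N = 3·11·9 = 297
Δ = 2!·0!·8!/11! = 1/495
Racah Σ t=1..1: t=1:−1/576 = -1/576
⇒ 3j(1 5 4; 0 0 0)² = 5/99, sgn -1
Racah Σ t=2..2: t=2:+1/1152 = 1/1152
⇒ 3j(1 5 4; -1 1 0)² = 1/33, sgn +1
4πI² = N·(3j₀)²·(3jₘ)² = 5/11
I = -1·√(0.454545/4π) = -0.19018827
No selection rule forces the value: the integral is nonzero (none).

-0.190188 (none)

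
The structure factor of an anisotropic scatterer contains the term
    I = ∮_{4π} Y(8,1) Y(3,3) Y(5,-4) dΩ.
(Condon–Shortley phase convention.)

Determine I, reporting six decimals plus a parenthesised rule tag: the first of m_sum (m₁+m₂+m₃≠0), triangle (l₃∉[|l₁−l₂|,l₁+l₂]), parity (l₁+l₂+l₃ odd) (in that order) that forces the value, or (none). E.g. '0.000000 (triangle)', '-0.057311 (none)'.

-0.011108 (none)

Checks pass: Σm=0; 16 even; l₃=5∈[5,11].
(2·8+1)(2·3+1)(2·5+1) = 1309
Δ: 6! 10! 0! / 17! → 1/136136
sum: t=3:−1/518400 = -1/518400
3j²(8 3 5; 0 0 0) = Δ·Π!·Σ² = 56/2431  (sign +1)
sum: t=6:+1/261273600 = 1/261273600
3j²(8 3 5; 1 3 -4) = Δ·Π!·Σ² = 1/19448  (sign -1)
combine: 4πI² = 1309·56/2431·1/19448 = 49/31603
take √, sign -1: I = -0.01110782
No selection rule forces the value: the integral is nonzero (none).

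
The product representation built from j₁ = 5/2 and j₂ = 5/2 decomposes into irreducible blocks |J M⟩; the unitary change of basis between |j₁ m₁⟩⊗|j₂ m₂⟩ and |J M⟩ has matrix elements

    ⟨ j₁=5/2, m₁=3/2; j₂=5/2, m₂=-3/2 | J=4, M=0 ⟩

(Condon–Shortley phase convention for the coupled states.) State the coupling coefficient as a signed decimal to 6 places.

+√(9/28) ≈ +0.566947

j₁+j₂−J=1  J+j₁−j₂=4  J−j₁+j₂=4  j₁+j₂+J+1=10
(j₁±m₁, j₂±m₂, J±M) = (4,1,1,4,4,4)
P² = 82944/175
sum k=0..1:
  [0] +1/36 = 1/36
  [1] −1/576 = -1/576
S = 5/192
C² = P²·S² = 9/28 ; C = +0.566947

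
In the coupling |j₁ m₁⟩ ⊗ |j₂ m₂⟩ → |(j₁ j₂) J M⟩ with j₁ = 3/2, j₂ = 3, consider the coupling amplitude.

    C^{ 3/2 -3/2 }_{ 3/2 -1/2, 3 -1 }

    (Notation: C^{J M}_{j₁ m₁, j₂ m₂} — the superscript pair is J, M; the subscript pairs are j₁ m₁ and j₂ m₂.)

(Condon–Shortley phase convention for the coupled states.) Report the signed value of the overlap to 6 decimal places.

+0.338062

j₁+j₂−J=3  J+j₁−j₂=0  J−j₁+j₂=3  j₁+j₂+J+1=7
(j₁±m₁, j₂±m₂, J±M) = (1,2,2,4,0,3)
P² = 576/35
sum k=2..2:
  [2] +1/12 = 1/12
S = 1/12
C² = P²·S² = 4/35 ; C = +0.338062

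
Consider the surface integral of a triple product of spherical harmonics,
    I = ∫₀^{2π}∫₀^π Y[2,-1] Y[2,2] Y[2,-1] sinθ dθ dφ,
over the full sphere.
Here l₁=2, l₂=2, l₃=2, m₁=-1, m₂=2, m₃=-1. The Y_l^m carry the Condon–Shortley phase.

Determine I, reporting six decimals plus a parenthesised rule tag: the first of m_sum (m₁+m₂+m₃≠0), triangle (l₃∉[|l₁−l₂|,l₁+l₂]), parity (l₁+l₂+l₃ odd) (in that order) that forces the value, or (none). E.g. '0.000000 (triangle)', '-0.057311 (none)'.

0.220728 (none)

Rules hold: Σm=0, L=6 even, 0≤2≤4.
N = 5·5·5 = 125
Δ = 2!·2!·2!/7! = 1/630
Racah Σ t=0..2: t=0:+1/8 t=1:−1/1 t=2:+1/8 = -3/4
⇒ 3j(2 2 2; 0 0 0)² = 2/35, sgn -1
Racah Σ t=2..2: t=2:+1/4 = 1/4
⇒ 3j(2 2 2; -1 2 -1)² = 3/35, sgn -1
4πI² = N·(3j₀)²·(3jₘ)² = 30/49
I = +1·√(0.612245/4π) = 0.22072812
No selection rule forces the value: the integral is nonzero (none).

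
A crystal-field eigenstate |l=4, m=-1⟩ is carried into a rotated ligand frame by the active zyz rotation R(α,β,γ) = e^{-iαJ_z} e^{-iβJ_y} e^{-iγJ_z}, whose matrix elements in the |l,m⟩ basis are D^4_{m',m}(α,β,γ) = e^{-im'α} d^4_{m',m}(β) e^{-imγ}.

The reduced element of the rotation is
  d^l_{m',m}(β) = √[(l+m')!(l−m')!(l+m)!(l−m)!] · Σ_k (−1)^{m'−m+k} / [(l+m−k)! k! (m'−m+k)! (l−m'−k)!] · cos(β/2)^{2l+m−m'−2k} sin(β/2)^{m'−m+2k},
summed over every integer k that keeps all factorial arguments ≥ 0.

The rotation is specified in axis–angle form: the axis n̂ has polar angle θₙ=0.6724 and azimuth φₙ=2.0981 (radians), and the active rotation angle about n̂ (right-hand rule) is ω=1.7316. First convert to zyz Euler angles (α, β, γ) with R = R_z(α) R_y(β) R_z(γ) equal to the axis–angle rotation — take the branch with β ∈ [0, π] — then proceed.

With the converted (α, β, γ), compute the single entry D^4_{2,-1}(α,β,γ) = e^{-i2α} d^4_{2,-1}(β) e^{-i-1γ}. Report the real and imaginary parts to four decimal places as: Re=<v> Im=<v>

Re=0.3224 Im=0.3429

Axis–angle → zyz. n̂ = (sinθₙcosφₙ, sinθₙsinφₙ, cosθₙ) = (-0.313429, +0.538260, +0.782329), ω = 1.7316.
R = I cosω + sinω [n̂]ₓ + (1−cosω) n̂n̂ᵀ gives
  R = [-0.046145, -0.967954, +0.246851; +0.576518, +0.176000, +0.797904; -0.815780, +0.179133, +0.549922]
β = atan2(√(R₁₃²+R₂₃²), R₃₃) = 0.988526; α = atan2(R₂₃, R₁₃) mod 2π = 1.270762; γ = atan2(R₃₂, −R₃₁) mod 2π = 0.216154
D^4_{2,-1}(1.2708,0.9885,0.2162) = e^{-i·2·1.2708}·d^4_{2,-1}(0.9885)·e^{-i·-1·0.2162}. Compute d first:
c=cos(0.988526/2)=0.880319, s=sin(0.988526/2)=0.474383; N=√[720·2·6·120]=1018.233765
The bounds max(0,m−m')=0 and min(l+m,l−m')=2 give 3 terms
  k=0: (−1)^3·1018.2338/(72)·0.8803^5·0.4744^3 = -0.798181
  k=1: (−1)^4·1018.2338/(48)·0.8803^3·0.4744^5 = +0.347673
  k=2: (−1)^5·1018.2338/(240)·0.8803^1·0.4744^7 = -0.020192
d^4_{2,-1}(0.9885) = -0.798181 +0.347673 -0.020192 = -0.470700
Attach z-rotation phases: D = e^{-i(2)(1.2708)}·(-0.470700)·e^{-i(-1)(0.2162)} = +0.322419+0.342935i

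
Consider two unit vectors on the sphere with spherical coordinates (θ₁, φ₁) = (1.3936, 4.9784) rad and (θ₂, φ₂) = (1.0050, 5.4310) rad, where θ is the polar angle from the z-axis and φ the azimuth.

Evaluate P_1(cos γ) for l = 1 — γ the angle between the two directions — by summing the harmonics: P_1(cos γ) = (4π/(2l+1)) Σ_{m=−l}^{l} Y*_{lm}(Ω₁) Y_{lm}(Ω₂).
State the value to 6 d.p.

Addition theorem: P_1(cos γ) = (4π/3) Σ_m Y*_{lm}(Ω₁) Y_{lm}(Ω₂), m = −1…1:
  term(m=-1) = +0.089200-0.043375i   from Y*(Ω₁)=+0.089403-0.328123i, Y(Ω₂)=+0.192007+0.219533i
  term(m=+0) = +0.022559+0.000000i   from Y*(Ω₁)=+0.086126-0.000000i, Y(Ω₂)=+0.261934+0.000000i
  term(m=+1) = +0.089200+0.043375i   from Y*(Ω₁)=-0.089403-0.328123i, Y(Ω₂)=-0.192007+0.219533i
Accumulated sum +0.200959+0.000000i; after 4π/(2l+1) scaling, +0.841775+0.000000i ⇒ P_1 = 0.841775

0.841775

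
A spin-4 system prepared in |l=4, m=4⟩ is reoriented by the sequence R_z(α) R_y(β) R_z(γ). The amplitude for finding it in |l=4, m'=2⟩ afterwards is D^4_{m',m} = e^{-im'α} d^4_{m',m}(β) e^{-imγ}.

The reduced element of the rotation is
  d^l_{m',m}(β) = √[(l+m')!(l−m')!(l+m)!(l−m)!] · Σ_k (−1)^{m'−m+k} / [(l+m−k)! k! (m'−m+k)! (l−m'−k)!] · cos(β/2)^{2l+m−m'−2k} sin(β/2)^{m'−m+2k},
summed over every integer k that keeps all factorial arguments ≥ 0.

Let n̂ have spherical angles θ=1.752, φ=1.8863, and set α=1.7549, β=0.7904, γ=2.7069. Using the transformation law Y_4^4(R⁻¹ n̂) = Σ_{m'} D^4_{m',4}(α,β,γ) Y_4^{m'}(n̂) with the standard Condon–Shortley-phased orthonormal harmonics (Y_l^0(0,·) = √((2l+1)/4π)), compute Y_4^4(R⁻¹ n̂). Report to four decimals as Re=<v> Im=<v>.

Re=-0.1460 Im=0.1429

Need the full column D^4_{m',4} for m'=−4..4 at α=1.7549, β=0.7904, γ=2.7069.
cos(β/2)=0.922920, sin(β/2)=0.384993
d^4_{-4,4}: single k=8 term ⇒ +0.000483;  D = -0.000379+0.000298i
d^4_{-3,4}: single k=7 term ⇒ +0.003272;  D = +0.002460+0.002159i
d^4_{-2,4}: single k=6 term ⇒ +0.014676;  D = +0.007498-0.012617i
d^4_{-1,4}: single k=5 term ⇒ +0.049756;  D = -0.046704-0.017158i
d^4_{0,4}: single k=4 term ⇒ +0.133357;  D = -0.022295+0.131480i
d^4_{1,4}: single k=3 term ⇒ +0.285937;  D = +0.285900-0.004612i
d^4_{2,4}: single k=2 term ⇒ +0.484694;  D = -0.096404-0.475010i
d^4_{3,4}: single k=1 term ⇒ +0.621076;  D = -0.575767+0.232869i
d^4_{4,4}: single k=0 term ⇒ +0.526394;  D = +0.283368+0.443614i
Y_4^{m'}(θ=1.752,φ=1.8863) and Σ D·Y over m':
  (-0.0004+0.0003i)·(+0.1259-0.3947i)  (+0.0025+0.0022i)·(-0.1742-0.1255i)  (+0.0075-0.0126i)·(+0.2019-0.1475i)  (-0.0467-0.0172i)·(-0.0721-0.2210i)  (-0.0223+0.1315i)·(+0.2182+0.0000i)  (+0.2859-0.0046i)·(+0.0721-0.2210i)  (-0.0964-0.4750i)·(+0.2019+0.1475i)  (-0.5758+0.2329i)·(+0.1742-0.1255i)  (+0.2834+0.4436i)·(+0.1259+0.3947i)
Y_4^4(R⁻¹ n̂) = -0.145971+0.142921i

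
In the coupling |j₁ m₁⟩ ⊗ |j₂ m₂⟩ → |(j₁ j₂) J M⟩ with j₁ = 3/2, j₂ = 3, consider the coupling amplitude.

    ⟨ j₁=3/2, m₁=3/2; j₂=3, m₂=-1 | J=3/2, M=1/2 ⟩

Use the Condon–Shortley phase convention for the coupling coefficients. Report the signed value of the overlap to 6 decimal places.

j₁+j₂−J=3  J+j₁−j₂=0  J−j₁+j₂=3  j₁+j₂+J+1=7
(j₁±m₁, j₂±m₂, J±M) = (3,0,2,4,2,1)
P² = 576/35
sum k=0..0:
  [0] +1/12 = 1/12
S = 1/12
C² = P²·S² = 4/35 ; C = +0.338062

+√(4/35) ≈ +0.338062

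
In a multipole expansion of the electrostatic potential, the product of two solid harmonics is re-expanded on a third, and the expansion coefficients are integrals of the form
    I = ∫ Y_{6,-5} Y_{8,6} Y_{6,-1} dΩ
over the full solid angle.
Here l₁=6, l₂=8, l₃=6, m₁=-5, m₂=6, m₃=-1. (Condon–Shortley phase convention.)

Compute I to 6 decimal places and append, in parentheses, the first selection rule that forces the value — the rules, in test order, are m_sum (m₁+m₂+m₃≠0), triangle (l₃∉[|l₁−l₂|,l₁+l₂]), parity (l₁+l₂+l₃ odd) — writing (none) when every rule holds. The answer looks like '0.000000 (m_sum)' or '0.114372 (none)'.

m-sum 0 ✓  L=20 even ✓  2≤6≤14 ✓
Π(2lᵢ+1) = 13×17×13 = 2873
triangle coeff Δ(6,8,6) = 1/1309458150
Σ_t [2,6]: t=2:+1/49766400 t=3:−1/3110400 t=4:+1/1327104 t=5:−1/3110400 t=6:+1/49766400 = 1/6635520
(3j)²=350/46189 [(6 8 6; 0 0 0)], sign=+1
Σ_t [7,8]: t=7:−1/609638400 t=8:+1/348364800 = 1/812851200
(3j)²=11/2261 [(6 8 6; -5 6 -1)], sign=-1
⇒ 4πI² = 650/6137
I = (-1)√(650/6137/(4π)) = -0.09180655
No selection rule forces the value: the integral is nonzero (none).

-0.091807 (none)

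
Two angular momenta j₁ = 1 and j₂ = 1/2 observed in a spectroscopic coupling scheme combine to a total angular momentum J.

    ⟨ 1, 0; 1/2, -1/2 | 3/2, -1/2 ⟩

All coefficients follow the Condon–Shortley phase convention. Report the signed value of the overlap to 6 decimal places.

+0.816497

j₁+j₂−J=0  J+j₁−j₂=2  J−j₁+j₂=1  j₁+j₂+J+1=4
(j₁±m₁, j₂±m₂, J±M) = (1,1,0,1,1,2)
P² = 2/3
sum k=0..0:
  [0] +1/1 = 1
S = 1
C² = P²·S² = 2/3 ; C = +0.816497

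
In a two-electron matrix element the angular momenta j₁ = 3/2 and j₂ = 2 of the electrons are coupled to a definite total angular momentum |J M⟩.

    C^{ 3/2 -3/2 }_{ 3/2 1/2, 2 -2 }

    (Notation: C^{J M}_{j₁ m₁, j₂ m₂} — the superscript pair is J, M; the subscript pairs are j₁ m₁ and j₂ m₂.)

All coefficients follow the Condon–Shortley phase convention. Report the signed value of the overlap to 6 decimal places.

+0.632456

√[4·2!1!2!/6! · 2!1!0!4!0!3!] = √(32/5)
  +(−1)^0/∏(0,2,1,0,0,2)! = 1/4  (running 1/4)
⟨..|..⟩ = √(32/5)·(1/4) = +0.632456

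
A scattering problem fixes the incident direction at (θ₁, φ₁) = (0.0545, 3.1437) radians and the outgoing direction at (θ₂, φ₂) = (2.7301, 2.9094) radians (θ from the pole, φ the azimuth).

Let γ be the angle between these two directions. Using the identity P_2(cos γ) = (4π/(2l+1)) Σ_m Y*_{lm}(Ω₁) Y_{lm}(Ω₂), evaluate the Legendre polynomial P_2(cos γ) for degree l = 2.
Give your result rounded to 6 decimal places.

0.698777

Summing Y*_{l m}(θ₁,φ₁)·Y_{l m}(θ₂,φ₂) over m ∈ [−2, 2]; prefactor 4π/(2·2+1) = 2.513274:
  m=-2: (0.00115 + 0.00000j) × (0.05525 + 0.02768j) = 0.00006 + 0.00003j  (running Σ = 0.00006 + 0.00003j)
  m=-1: (-0.04202 - 0.00009j) × (0.27561 + 0.06517j) = -0.01158 - 0.00276j  (running Σ = -0.01151 - 0.00273j)
  m=0: (0.62798 + 0.00000j) × (0.47941 + 0.00000j) = 0.30106 + 0.00000j  (running Σ = 0.28955 - 0.00273j)
  m=1: (0.04202 - 0.00009j) × (-0.27561 + 0.06517j) = -0.01158 + 0.00276j  (running Σ = 0.27797 + 0.00003j)
  m=2: (0.00115 - 0.00000j) × (0.05525 - 0.02768j) = 0.00006 - 0.00003j  (running Σ = 0.27803 - 0.00000j)
Accumulated sum 0.27803 - 0.00000j; after 4π/(2l+1) scaling, 0.69878 - 0.00000j ⇒ P_2 = 0.698777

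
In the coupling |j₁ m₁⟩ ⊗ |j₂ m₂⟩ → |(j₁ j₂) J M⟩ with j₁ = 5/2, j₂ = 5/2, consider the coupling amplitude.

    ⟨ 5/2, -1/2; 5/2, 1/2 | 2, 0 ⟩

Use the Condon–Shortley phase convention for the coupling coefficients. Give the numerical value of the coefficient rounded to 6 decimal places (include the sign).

√[5·3!2!2!/8! · 2!3!3!2!2!2!] = √(12/7)
  +(−1)^1/∏(1,2,2,2,0,0)! = -1/8  (running -1/8)
  +(−1)^2/∏(2,1,1,1,1,1)! = 1/2  (running 3/8)
  +(−1)^3/∏(3,0,0,0,2,2)! = -1/24  (running 1/3)
⟨..|..⟩ = √(12/7)·(1/3) = +0.436436

+0.436436  (= +√(4/21))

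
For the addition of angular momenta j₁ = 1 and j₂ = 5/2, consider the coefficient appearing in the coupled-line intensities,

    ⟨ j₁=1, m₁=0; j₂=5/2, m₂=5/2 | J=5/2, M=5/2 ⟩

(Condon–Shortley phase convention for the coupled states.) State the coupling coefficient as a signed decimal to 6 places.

-0.845154  (= −√(5/7))

j₁+j₂−J=1  J+j₁−j₂=1  J−j₁+j₂=4  j₁+j₂+J+1=7
(j₁±m₁, j₂±m₂, J±M) = (1,1,5,0,5,0)
P² = 2880/7
sum k=1..1:
  [1] −1/24 = -1/24
S = -1/24
C² = P²·S² = 5/7 ; C = -0.845154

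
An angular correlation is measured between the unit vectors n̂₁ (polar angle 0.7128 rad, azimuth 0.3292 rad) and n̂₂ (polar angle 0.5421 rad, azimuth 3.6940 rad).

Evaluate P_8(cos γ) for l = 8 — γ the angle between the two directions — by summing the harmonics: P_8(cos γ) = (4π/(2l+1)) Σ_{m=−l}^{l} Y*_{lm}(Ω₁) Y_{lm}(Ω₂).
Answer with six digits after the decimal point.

-0.261166

Summing Y*_{l m}(θ₁,φ₁)·Y_{l m}(θ₂,φ₂) over m ∈ [−8, 8]; prefactor 4π/(2·8+1) = 0.739198:
  m=-8: Y*=-0.015063+0.008386i  Y=-0.000748+0.002477i  product -0.000010-0.000044i
  m=-7: Y*=-0.053416+0.059257i  Y=+0.012861-0.011400i  product -0.000011+0.001371i
  m=-6: Y*=-0.087868+0.205302i  Y=-0.069990+0.012220i  product +0.003641-0.015443i
  m=-5: Y*=-0.030875+0.409773i  Y=+0.189390+0.075547i  product -0.036805+0.075274i
  m=-4: Y*=+0.115223+0.443843i  Y=-0.241858-0.325633i  product +0.116662-0.144867i
  m=-3: Y*=+0.091042+0.137996i  Y=+0.043654+0.503852i  product -0.065555+0.051896i
  m=-2: Y*=-0.234100-0.181086i  Y=+0.104871-0.208523i  product -0.062311+0.029824i
  m=-1: Y*=-0.306813-0.104817i  Y=+0.260316-0.160464i  product -0.096687+0.021947i
  m=+0: Y*=+0.203417-0.000000i  Y=-0.349817+0.000000i  product -0.071159+0.000000i
  m=+1: Y*=+0.306813-0.104817i  Y=-0.260316-0.160464i  product -0.096687-0.021947i
  m=+2: Y*=-0.234100+0.181086i  Y=+0.104871+0.208523i  product -0.062311-0.029824i
  m=+3: Y*=-0.091042+0.137996i  Y=-0.043654+0.503852i  product -0.065555-0.051896i
  m=+4: Y*=+0.115223-0.443843i  Y=-0.241858+0.325633i  product +0.116662+0.144867i
  m=+5: Y*=+0.030875+0.409773i  Y=-0.189390+0.075547i  product -0.036805-0.075274i
  m=+6: Y*=-0.087868-0.205302i  Y=-0.069990-0.012220i  product +0.003641+0.015443i
  m=+7: Y*=+0.053416+0.059257i  Y=-0.012861-0.011400i  product -0.000011-0.001371i
  m=+8: Y*=-0.015063-0.008386i  Y=-0.000748-0.002477i  product -0.000010+0.000044i
Total Σ_m = -0.353310+0.000000i. Multiply by 0.739198: -0.261166+0.000000i. P_8(cos γ) = -0.261166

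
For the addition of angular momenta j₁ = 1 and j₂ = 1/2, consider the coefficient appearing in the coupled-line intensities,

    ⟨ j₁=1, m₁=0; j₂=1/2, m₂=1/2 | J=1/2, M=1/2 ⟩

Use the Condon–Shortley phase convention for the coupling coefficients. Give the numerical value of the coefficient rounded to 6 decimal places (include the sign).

-0.577350

triangle: 1!*1!*0!/3! = 1/6
(j±m)!: 1!*1!*1!*0!*1!*0! = 1
prefactor² = (2J+1)*Δ*N² = 1/3
  k=1: −1/(1!*0!*0!*0!*1!*0!) = -1
Σ = -1  ⇒  CG² = 1/3*(-1)² = 1/3
CG = −√(1/3) = -0.577350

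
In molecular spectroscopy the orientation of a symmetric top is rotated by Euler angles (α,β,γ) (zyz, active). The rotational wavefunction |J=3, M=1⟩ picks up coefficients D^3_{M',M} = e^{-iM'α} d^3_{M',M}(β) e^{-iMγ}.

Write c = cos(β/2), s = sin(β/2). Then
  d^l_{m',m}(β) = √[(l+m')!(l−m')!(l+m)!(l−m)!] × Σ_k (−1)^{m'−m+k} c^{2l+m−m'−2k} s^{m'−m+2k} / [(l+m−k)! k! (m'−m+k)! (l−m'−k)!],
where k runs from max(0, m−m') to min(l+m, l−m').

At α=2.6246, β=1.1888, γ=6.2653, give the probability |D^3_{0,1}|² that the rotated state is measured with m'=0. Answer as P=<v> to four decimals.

Split into d^3_{0,1}(β=1.1888) × two z-phases.
Half-angle: c=0.828485, s=0.560012. N=√(6·6·24·2)=41.569219
The bounds max(0,m−m')=1 and min(l+m,l−m')=3 give 3 terms
  k=1: (−1)^0·41.5692/(12)·0.8285^5·0.5600^1 = +0.757199
  k=2: (−1)^1·41.5692/(4)·0.8285^3·0.5600^3 = -1.037903
  k=3: (−1)^2·41.5692/(12)·0.8285^1·0.5600^5 = +0.158074
d^3_{0,1}(1.1888) = +0.757199 -1.037903 +0.158074 = -0.122630
|D^3_{0,1}|² = |d^3_{0,1}(β)|² = (-0.122630)² = 0.015038 (the z-rotation phases have unit modulus)

P=0.0150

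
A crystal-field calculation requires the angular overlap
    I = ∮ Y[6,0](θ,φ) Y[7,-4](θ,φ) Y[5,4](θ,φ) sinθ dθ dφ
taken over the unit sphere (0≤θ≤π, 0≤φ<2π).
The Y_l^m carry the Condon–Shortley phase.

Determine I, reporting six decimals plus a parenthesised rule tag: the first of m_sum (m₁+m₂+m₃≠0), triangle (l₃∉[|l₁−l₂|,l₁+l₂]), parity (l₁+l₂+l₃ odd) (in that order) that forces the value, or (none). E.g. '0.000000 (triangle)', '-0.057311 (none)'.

Rules hold: Σm=0, L=18 even, 1≤5≤13.
N = 13·15·11 = 2145
Δ = 8!·4!·6!/19! = 1/174594420
Racah Σ t=2..6: t=2:+1/4147200 t=3:−1/207360 t=4:+1/82944 t=5:−1/207360 t=6:+1/4147200 = 1/345600
⇒ 3j(6 7 5; 0 0 0)² = 420/46189, sgn -1
Racah Σ t=2..3: t=2:+1/4147200 t=3:−1/3110400 = -1/12441600
⇒ 3j(6 7 5; 0 -4 4)² = 7/4199, sgn +1
4πI² = N·(3j₀)²·(3jₘ)² = 44100/1356277
I = -1·√(0.0325155/4π) = -0.05086747
No selection rule forces the value: the integral is nonzero (none).

-0.050867 (none)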